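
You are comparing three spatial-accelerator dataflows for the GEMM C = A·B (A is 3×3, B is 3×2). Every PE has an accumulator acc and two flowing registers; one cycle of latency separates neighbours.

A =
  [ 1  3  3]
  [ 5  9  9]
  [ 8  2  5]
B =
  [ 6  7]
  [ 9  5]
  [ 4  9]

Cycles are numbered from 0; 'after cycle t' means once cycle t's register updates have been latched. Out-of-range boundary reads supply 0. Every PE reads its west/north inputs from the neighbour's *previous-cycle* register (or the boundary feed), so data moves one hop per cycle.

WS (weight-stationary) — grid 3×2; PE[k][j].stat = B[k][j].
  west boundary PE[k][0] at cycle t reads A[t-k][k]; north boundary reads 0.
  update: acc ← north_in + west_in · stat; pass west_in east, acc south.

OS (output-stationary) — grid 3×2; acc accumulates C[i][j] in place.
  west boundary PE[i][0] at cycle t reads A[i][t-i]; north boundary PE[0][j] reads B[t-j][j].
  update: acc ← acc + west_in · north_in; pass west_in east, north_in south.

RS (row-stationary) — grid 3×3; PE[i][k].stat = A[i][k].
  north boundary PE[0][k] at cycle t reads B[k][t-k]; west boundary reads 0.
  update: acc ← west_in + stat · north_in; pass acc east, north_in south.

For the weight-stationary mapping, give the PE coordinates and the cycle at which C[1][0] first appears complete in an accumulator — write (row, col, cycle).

(row, col, cycle) = (2, 0, 3)

WS — PE[2][0] is where C[1][0] collects:
  c0 r2c0: 0 / 0 / 0
  c1 r2c0: 0 / 0 / 0
  c2 r2c0: 45 / 3 / 45
  c3 r2c0: 147 / 9 / 147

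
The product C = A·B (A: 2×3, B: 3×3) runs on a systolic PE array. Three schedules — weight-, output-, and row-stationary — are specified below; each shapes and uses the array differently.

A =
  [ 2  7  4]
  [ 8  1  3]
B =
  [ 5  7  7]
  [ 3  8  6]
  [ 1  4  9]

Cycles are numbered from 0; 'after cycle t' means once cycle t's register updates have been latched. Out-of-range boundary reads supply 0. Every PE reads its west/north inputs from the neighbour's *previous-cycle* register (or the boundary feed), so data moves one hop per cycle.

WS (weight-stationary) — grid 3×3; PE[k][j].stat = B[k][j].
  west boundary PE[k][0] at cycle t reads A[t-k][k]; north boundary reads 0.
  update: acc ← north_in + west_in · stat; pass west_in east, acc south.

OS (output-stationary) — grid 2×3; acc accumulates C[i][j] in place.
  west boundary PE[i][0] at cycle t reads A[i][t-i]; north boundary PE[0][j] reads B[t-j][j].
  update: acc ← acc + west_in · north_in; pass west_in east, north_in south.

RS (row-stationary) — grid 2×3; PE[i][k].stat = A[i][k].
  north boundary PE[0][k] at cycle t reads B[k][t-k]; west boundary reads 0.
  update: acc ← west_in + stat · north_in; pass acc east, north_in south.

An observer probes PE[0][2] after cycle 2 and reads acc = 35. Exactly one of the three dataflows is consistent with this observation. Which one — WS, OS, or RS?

dataflow = RS

WS (3×3 grid), PE[0][2]:
  t=0 PE[0][2]: acc=0 h=0 v=0
  t=1 PE[0][2]: acc=0 h=0 v=0
  t=2 PE[0][2]: acc=14 h=2 v=14
OS (2×3 grid), PE[0][2]:
  t=0 PE[0][2]: acc=0 h=0 v=0
  t=1 PE[0][2]: acc=0 h=0 v=0
  t=2 PE[0][2]: acc=14 h=2 v=7
RS (2×3 grid), PE[0][2]:
  t=0 PE[0][2]: acc=0 h=0 v=0
  t=1 PE[0][2]: acc=0 h=0 v=0
  t=2 PE[0][2]: acc=35 h=35 v=1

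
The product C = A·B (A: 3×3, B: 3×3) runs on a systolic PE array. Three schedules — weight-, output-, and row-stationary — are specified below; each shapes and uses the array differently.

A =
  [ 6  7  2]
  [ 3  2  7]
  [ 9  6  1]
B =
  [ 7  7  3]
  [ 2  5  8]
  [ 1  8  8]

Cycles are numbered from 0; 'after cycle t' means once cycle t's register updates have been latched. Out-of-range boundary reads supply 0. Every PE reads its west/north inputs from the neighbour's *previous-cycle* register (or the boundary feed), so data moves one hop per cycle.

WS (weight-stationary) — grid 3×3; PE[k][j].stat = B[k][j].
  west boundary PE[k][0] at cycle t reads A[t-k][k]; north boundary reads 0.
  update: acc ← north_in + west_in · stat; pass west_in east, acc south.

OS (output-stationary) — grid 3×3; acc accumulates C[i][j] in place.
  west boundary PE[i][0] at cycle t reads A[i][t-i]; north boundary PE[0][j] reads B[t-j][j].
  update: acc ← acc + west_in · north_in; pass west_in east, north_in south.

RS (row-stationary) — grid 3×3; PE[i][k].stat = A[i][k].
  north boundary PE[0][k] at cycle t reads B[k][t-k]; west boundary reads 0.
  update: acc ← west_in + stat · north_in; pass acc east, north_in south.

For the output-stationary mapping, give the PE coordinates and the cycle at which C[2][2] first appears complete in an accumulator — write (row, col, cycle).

Under OS, C[2][2] lands at PE[2][2]:
  c0 r2c2: 0 / 0 / 0
  c1 r2c2: 0 / 0 / 0
  c2 r2c2: 0 / 0 / 0
  c3 r2c2: 0 / 0 / 0
  c4 r2c2: 27 / 9 / 3
  c5 r2c2: 75 / 6 / 8
  c6 r2c2: 83 / 1 / 8

(row, col, cycle) = (2, 2, 6)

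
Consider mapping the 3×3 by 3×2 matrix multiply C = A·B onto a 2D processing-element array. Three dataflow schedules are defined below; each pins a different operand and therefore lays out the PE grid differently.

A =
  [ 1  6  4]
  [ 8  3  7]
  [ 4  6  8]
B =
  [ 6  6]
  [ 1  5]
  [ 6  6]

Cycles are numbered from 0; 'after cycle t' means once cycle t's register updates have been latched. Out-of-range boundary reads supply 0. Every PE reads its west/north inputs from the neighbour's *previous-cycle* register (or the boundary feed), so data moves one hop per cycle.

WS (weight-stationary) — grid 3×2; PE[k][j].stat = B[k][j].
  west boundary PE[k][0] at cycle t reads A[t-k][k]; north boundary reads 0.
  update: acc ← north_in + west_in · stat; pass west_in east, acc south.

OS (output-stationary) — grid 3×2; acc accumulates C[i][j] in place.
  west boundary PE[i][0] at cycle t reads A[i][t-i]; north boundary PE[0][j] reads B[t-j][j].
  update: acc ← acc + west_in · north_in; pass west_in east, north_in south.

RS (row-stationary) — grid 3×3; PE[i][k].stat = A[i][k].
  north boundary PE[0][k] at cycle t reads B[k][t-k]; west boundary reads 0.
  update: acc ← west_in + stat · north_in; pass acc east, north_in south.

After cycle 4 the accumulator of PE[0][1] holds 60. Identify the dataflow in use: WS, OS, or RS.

Under WS (3×2), PE[0][1]:
  cycle 0: PE[0][1] → acc 0, east 0, south 0
  cycle 1: PE[0][1] → acc 6, east 1, south 6
  cycle 2: PE[0][1] → acc 48, east 8, south 48
  cycle 3: PE[0][1] → acc 24, east 4, south 24
  cycle 4: PE[0][1] → acc 0, east 0, south 0
Under OS (3×2), PE[0][1]:
  cycle 0: PE[0][1] → acc 0, east 0, south 0
  cycle 1: PE[0][1] → acc 6, east 1, south 6
  cycle 2: PE[0][1] → acc 36, east 6, south 5
  cycle 3: PE[0][1] → acc 60, east 4, south 6
  cycle 4: PE[0][1] → acc 60, east 0, south 0
Under RS (3×3), PE[0][1]:
  cycle 0: PE[0][1] → acc 0, east 0, south 0
  cycle 1: PE[0][1] → acc 12, east 12, south 1
  cycle 2: PE[0][1] → acc 36, east 36, south 5
  cycle 3: PE[0][1] → acc 0, east 0, south 0
  cycle 4: PE[0][1] → acc 0, east 0, south 0

dataflow = OS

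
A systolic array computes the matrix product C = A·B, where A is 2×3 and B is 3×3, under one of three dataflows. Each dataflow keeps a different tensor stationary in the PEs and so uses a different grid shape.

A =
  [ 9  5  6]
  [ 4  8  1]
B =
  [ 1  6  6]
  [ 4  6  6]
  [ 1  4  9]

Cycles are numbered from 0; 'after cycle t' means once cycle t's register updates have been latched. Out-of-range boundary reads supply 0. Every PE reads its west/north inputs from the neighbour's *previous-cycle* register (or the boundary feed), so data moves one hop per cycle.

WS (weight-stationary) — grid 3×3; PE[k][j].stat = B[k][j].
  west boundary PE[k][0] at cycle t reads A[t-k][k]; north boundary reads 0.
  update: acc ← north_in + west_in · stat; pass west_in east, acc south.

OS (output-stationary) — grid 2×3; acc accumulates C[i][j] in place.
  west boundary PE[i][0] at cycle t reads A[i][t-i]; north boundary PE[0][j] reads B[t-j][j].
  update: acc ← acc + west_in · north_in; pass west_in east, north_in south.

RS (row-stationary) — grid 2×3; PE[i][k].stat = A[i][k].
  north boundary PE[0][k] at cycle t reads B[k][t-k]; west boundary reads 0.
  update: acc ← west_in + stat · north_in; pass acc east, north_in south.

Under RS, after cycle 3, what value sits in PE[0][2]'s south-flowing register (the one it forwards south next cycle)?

register = 4

RS 2×3: PE[0][2] cycle-by-cycle (with neighbour feeds):
  [0] (0,1) acc=0 (h:0 v:0)
  [0] (0,2) acc=0 (h:0 v:0)
  [1] (0,1) acc=29 (h:29 v:4)
  [1] (0,2) acc=0 (h:0 v:0)
  [2] (0,1) acc=84 (h:84 v:6)
  [2] (0,2) acc=35 (h:35 v:1)
  [3] (0,1) acc=84 (h:84 v:6)
  [3] (0,2) acc=108 (h:108 v:4)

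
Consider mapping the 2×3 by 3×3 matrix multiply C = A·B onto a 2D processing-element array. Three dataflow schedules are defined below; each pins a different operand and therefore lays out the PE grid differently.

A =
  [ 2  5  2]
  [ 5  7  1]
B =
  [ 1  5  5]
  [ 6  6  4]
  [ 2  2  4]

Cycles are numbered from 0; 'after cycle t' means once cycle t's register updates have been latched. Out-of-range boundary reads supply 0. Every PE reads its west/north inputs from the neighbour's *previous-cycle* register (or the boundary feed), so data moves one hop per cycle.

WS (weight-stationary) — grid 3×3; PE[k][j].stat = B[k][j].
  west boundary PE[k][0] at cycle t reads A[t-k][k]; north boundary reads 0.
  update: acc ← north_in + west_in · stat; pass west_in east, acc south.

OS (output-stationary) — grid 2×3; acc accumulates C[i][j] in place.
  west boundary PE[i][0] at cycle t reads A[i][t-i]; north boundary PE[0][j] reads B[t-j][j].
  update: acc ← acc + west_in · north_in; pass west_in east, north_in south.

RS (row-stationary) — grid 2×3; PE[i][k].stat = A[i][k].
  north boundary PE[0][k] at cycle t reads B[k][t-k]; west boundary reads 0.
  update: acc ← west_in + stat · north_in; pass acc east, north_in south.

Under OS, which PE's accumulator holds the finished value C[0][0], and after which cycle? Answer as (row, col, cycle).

(row, col, cycle) = (0, 0, 2)

OS: C[0][0] accumulates in PE[0][0]:
  cycle 0: PE[0][0] → acc 2, east 2, south 1
  cycle 1: PE[0][0] → acc 32, east 5, south 6
  cycle 2: PE[0][0] → acc 36, east 2, south 2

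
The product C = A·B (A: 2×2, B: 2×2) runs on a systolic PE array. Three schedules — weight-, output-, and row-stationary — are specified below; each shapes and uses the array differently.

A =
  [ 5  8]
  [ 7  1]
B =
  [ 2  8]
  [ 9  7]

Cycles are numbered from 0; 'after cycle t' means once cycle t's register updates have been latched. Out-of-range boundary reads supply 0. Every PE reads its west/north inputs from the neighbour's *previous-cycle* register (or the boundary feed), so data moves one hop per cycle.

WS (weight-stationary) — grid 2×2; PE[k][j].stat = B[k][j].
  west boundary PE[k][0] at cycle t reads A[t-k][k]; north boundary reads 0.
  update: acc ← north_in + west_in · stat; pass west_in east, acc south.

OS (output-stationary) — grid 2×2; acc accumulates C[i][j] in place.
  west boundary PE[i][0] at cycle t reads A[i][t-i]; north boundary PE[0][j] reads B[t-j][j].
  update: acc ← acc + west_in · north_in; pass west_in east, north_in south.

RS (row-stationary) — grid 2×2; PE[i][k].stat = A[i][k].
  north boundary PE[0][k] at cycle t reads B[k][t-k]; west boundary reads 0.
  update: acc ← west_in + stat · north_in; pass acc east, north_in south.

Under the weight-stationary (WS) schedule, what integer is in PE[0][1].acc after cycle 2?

WS 2×2: PE[0][1] cycle-by-cycle (with neighbour feeds):
  cycle 0: PE[0][0] → acc 10, east 5, south 10
  cycle 0: PE[0][1] → acc 0, east 0, south 0
  cycle 1: PE[0][0] → acc 14, east 7, south 14
  cycle 1: PE[0][1] → acc 40, east 5, south 40
  cycle 2: PE[0][0] → acc 0, east 0, south 0
  cycle 2: PE[0][1] → acc 56, east 7, south 56

PE[0][1].acc = 56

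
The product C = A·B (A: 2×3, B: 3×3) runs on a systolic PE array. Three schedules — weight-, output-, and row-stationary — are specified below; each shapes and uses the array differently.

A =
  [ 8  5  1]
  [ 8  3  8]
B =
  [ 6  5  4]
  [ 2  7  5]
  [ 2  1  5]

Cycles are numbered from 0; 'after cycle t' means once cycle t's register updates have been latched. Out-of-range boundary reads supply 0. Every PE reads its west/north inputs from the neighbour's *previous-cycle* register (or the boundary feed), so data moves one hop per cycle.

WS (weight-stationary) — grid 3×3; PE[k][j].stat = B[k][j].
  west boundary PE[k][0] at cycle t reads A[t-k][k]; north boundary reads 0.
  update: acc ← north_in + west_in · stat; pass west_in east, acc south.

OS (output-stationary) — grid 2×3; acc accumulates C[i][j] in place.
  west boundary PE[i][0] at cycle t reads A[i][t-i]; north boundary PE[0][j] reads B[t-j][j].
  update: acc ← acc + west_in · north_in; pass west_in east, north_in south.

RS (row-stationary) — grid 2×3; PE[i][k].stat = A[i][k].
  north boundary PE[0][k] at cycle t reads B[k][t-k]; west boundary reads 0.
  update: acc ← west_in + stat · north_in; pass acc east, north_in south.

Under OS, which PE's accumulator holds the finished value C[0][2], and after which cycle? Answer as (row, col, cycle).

(row, col, cycle) = (0, 2, 4)

OS — PE[0][2] is where C[0][2] collects:
  after 0 — PE[0][2] acc=0, pass-E 0, pass-S 0
  after 1 — PE[0][2] acc=0, pass-E 0, pass-S 0
  after 2 — PE[0][2] acc=32, pass-E 8, pass-S 4
  after 3 — PE[0][2] acc=57, pass-E 5, pass-S 5
  after 4 — PE[0][2] acc=62, pass-E 1, pass-S 5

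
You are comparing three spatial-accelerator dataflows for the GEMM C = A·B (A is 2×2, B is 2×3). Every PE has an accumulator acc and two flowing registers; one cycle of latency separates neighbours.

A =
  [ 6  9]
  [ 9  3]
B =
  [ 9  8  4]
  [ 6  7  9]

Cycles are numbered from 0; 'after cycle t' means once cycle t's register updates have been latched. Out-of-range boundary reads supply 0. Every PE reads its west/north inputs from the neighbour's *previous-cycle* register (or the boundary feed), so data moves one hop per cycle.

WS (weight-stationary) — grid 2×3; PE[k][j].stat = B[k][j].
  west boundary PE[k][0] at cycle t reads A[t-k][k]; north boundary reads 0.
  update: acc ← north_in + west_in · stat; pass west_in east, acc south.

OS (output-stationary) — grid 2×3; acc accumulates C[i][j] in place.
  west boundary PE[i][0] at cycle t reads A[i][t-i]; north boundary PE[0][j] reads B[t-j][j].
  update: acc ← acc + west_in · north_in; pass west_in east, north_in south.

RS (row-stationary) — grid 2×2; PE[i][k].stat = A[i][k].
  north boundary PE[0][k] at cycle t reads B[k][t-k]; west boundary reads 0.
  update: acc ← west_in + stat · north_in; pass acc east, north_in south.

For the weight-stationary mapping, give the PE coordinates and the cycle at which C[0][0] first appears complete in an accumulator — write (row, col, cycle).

WS: C[0][0] accumulates in PE[1][0]:
  @0  [1,0]  acc 0  |  →0  ↓0
  @1  [1,0]  acc 108  |  →9  ↓108

(row, col, cycle) = (1, 0, 1)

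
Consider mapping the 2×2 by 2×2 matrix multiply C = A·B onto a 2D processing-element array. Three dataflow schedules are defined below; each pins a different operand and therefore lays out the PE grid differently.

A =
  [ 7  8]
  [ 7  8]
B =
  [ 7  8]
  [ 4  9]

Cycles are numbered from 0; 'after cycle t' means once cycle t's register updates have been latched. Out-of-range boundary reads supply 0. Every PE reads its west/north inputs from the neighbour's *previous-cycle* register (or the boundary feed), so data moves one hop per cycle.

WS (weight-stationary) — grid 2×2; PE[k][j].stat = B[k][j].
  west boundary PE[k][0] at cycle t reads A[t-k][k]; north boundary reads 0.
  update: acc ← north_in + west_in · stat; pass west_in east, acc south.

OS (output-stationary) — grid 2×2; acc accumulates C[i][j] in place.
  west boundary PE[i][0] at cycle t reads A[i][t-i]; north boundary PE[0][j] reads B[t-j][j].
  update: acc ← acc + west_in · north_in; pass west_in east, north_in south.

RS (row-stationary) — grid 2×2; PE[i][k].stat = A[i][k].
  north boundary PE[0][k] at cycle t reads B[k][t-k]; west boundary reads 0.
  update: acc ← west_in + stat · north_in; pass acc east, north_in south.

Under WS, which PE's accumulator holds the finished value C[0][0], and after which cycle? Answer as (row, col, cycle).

Under WS, C[0][0] lands at PE[1][0]:
  @0  [1,0]  acc 0  |  →0  ↓0
  @1  [1,0]  acc 81  |  →8  ↓81

(row, col, cycle) = (1, 0, 1)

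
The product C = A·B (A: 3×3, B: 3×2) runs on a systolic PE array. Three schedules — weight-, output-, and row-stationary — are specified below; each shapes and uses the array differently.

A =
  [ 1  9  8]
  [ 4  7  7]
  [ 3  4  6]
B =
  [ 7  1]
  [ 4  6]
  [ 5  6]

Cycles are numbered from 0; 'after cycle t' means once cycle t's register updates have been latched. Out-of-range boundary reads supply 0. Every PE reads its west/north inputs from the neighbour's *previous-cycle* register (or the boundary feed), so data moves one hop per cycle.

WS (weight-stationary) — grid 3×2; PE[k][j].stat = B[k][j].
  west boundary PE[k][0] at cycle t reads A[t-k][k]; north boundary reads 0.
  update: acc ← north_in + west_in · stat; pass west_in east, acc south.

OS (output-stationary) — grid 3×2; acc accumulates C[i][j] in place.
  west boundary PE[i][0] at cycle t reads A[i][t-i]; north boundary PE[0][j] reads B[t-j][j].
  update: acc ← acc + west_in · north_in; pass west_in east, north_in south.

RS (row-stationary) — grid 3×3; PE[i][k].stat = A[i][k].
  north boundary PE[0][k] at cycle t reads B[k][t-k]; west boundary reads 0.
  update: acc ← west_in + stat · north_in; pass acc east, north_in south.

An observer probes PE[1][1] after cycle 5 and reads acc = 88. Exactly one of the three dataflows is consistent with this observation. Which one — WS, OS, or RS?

dataflow = OS

Under WS (3×2), PE[1][1]:
  cycle 0: PE[1][1] → acc 0, east 0, south 0
  cycle 1: PE[1][1] → acc 0, east 0, south 0
  cycle 2: PE[1][1] → acc 55, east 9, south 55
  cycle 3: PE[1][1] → acc 46, east 7, south 46
  cycle 4: PE[1][1] → acc 27, east 4, south 27
  cycle 5: PE[1][1] → acc 0, east 0, south 0
Under OS (3×2), PE[1][1]:
  cycle 0: PE[1][1] → acc 0, east 0, south 0
  cycle 1: PE[1][1] → acc 0, east 0, south 0
  cycle 2: PE[1][1] → acc 4, east 4, south 1
  cycle 3: PE[1][1] → acc 46, east 7, south 6
  cycle 4: PE[1][1] → acc 88, east 7, south 6
  cycle 5: PE[1][1] → acc 88, east 0, south 0
Under RS (3×3), PE[1][1]:
  cycle 0: PE[1][1] → acc 0, east 0, south 0
  cycle 1: PE[1][1] → acc 0, east 0, south 0
  cycle 2: PE[1][1] → acc 56, east 56, south 4
  cycle 3: PE[1][1] → acc 46, east 46, south 6
  cycle 4: PE[1][1] → acc 0, east 0, south 0
  cycle 5: PE[1][1] → acc 0, east 0, south 0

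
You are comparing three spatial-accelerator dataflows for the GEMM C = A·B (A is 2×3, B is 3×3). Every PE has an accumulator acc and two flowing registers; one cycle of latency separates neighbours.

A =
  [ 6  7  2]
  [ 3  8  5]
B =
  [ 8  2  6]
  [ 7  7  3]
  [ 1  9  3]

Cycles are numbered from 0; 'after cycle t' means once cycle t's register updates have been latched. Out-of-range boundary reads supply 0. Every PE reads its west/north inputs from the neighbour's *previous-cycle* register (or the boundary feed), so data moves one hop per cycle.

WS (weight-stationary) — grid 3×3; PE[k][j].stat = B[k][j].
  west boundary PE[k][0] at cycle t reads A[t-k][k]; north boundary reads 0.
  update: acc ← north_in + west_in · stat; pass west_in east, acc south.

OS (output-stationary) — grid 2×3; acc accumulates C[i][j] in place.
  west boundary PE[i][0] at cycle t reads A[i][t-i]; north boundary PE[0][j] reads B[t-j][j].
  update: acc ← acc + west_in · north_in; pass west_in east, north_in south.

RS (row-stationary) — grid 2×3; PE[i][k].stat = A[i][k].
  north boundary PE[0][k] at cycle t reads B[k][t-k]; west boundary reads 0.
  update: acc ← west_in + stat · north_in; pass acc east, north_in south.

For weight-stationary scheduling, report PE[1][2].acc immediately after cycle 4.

WS (3×3). Following PE[1][2] plus its west/north inputs:
  t=0 PE[0][2]: acc=0 h=0 v=0
  t=0 PE[1][1]: acc=0 h=0 v=0
  t=0 PE[1][2]: acc=0 h=0 v=0
  t=1 PE[0][2]: acc=0 h=0 v=0
  t=1 PE[1][1]: acc=0 h=0 v=0
  t=1 PE[1][2]: acc=0 h=0 v=0
  t=2 PE[0][2]: acc=36 h=6 v=36
  t=2 PE[1][1]: acc=61 h=7 v=61
  t=2 PE[1][2]: acc=0 h=0 v=0
  t=3 PE[0][2]: acc=18 h=3 v=18
  t=3 PE[1][1]: acc=62 h=8 v=62
  t=3 PE[1][2]: acc=57 h=7 v=57
  t=4 PE[0][2]: acc=0 h=0 v=0
  t=4 PE[1][1]: acc=0 h=0 v=0
  t=4 PE[1][2]: acc=42 h=8 v=42

PE[1][2].acc = 42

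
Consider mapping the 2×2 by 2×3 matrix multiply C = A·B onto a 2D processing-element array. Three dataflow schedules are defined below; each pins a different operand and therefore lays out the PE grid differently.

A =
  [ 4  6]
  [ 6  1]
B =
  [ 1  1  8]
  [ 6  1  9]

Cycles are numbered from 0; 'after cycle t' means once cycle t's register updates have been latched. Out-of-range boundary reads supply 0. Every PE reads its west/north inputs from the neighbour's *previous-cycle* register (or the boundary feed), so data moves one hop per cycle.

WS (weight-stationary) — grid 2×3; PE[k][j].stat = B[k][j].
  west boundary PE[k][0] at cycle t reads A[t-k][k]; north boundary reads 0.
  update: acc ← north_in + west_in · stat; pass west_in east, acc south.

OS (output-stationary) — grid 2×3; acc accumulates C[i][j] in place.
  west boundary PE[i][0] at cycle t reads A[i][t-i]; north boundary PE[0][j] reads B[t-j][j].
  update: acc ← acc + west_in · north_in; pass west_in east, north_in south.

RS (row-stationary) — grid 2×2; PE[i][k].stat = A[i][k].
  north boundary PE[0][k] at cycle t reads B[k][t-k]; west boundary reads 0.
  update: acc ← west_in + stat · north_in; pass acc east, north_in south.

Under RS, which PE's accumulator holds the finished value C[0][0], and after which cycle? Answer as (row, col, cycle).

RS: C[0][0] accumulates in PE[0][1]:
  c0 r0c1: 0 / 0 / 0
  c1 r0c1: 40 / 40 / 6

(row, col, cycle) = (0, 1, 1)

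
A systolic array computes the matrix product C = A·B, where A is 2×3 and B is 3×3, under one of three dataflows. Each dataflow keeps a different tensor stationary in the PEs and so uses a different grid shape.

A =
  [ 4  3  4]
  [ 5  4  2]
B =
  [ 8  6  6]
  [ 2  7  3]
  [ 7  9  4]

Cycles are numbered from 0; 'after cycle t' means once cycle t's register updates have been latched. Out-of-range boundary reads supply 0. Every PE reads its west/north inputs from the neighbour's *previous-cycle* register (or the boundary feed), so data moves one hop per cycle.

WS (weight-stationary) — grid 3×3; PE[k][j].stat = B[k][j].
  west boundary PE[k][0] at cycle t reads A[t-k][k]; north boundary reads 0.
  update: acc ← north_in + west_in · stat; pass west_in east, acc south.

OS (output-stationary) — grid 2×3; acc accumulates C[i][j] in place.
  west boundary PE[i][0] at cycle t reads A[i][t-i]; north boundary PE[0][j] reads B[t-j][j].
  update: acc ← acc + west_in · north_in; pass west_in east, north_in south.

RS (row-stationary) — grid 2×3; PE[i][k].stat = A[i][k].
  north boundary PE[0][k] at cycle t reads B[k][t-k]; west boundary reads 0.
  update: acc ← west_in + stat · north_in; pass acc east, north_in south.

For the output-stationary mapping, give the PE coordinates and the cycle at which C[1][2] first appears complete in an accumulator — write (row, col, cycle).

(row, col, cycle) = (1, 2, 5)

OS: C[1][2] accumulates in PE[1][2]:
  t=0 PE[1][2]: acc=0 h=0 v=0
  t=1 PE[1][2]: acc=0 h=0 v=0
  t=2 PE[1][2]: acc=0 h=0 v=0
  t=3 PE[1][2]: acc=30 h=5 v=6
  t=4 PE[1][2]: acc=42 h=4 v=3
  t=5 PE[1][2]: acc=50 h=2 v=4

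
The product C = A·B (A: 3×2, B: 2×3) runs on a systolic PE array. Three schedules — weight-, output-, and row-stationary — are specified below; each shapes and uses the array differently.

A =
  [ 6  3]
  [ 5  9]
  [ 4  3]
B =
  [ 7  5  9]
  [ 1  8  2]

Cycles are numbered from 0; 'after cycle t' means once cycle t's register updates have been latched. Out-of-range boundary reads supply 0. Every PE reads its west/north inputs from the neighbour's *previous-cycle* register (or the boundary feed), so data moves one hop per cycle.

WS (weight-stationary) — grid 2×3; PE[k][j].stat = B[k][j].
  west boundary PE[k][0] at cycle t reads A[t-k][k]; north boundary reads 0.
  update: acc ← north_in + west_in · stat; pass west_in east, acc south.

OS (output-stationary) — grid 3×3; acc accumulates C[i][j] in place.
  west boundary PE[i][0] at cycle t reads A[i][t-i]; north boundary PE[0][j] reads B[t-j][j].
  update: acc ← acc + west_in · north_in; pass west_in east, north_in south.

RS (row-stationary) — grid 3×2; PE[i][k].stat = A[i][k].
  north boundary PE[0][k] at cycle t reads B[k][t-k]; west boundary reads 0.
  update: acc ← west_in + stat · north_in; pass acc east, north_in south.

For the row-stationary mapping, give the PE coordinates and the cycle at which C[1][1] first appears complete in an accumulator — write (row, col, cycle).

RS: C[1][1] accumulates in PE[1][1]:
  @0  [1,1]  acc 0  |  →0  ↓0
  @1  [1,1]  acc 0  |  →0  ↓0
  @2  [1,1]  acc 44  |  →44  ↓1
  @3  [1,1]  acc 97  |  →97  ↓8

(row, col, cycle) = (1, 1, 3)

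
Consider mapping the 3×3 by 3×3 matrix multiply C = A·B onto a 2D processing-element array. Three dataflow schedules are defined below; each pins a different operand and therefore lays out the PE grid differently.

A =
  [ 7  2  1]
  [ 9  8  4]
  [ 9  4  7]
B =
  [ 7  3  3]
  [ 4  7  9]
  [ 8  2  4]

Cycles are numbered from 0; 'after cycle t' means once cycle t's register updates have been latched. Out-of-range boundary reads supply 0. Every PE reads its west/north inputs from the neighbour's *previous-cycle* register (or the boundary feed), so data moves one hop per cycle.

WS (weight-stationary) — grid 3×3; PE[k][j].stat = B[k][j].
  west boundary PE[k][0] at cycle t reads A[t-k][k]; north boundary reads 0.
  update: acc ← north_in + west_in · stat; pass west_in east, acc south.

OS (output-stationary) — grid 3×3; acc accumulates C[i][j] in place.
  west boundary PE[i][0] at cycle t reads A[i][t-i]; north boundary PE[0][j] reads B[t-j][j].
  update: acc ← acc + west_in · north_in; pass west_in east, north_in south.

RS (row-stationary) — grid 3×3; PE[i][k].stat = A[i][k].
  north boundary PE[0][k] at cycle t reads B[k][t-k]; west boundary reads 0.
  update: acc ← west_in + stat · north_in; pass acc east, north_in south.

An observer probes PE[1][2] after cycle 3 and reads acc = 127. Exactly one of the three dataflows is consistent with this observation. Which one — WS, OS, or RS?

WS [3×3] PE[1][2] across cycles:
  @0  [1,2]  acc 0  |  →0  ↓0
  @1  [1,2]  acc 0  |  →0  ↓0
  @2  [1,2]  acc 0  |  →0  ↓0
  @3  [1,2]  acc 39  |  →2  ↓39
OS [3×3] PE[1][2] across cycles:
  @0  [1,2]  acc 0  |  →0  ↓0
  @1  [1,2]  acc 0  |  →0  ↓0
  @2  [1,2]  acc 0  |  →0  ↓0
  @3  [1,2]  acc 27  |  →9  ↓3
RS [3×3] PE[1][2] across cycles:
  @0  [1,2]  acc 0  |  →0  ↓0
  @1  [1,2]  acc 0  |  →0  ↓0
  @2  [1,2]  acc 0  |  →0  ↓0
  @3  [1,2]  acc 127  |  →127  ↓8

dataflow = RS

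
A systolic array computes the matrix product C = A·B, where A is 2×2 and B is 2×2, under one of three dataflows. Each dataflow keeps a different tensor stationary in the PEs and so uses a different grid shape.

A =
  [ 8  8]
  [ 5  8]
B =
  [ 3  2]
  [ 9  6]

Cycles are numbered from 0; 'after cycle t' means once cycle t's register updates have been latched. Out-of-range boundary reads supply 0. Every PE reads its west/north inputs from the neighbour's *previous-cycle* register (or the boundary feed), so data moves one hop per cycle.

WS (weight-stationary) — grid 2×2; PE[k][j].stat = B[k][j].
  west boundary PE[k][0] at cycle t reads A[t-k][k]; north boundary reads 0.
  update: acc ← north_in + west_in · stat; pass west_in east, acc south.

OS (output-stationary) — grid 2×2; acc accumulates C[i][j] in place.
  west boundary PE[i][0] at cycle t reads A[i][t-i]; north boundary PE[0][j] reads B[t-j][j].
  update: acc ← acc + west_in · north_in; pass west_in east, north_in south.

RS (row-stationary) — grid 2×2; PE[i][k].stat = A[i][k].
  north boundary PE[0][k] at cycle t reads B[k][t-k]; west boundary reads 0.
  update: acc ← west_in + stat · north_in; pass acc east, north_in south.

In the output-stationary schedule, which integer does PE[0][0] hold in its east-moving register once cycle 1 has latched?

OS on a 2×2 grid — tracing PE[0][0] and its feeders:
  t=0 PE[0][0]: acc=24 h=8 v=3
  t=1 PE[0][0]: acc=96 h=8 v=9

register = 8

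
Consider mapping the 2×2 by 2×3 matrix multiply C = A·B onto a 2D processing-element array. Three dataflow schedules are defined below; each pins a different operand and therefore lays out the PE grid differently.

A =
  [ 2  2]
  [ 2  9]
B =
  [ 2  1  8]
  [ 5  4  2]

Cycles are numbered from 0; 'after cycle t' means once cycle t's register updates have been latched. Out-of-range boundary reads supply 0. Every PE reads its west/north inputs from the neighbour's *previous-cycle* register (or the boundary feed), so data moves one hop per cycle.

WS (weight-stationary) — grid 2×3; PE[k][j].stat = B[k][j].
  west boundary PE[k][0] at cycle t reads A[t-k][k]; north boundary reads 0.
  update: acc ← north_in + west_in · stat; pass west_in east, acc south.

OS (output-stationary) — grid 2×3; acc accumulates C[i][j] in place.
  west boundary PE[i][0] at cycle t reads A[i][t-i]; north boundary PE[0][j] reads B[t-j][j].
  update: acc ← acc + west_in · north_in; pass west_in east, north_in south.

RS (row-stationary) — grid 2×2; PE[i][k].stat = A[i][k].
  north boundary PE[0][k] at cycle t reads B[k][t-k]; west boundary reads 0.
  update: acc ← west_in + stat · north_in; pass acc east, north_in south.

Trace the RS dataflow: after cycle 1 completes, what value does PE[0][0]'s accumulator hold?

PE[0][0].acc = 2

RS (2×2). Following PE[0][0] plus its west/north inputs:
  step 0 · PE0,0: acc=4; fwd→4 fwd↓2
  step 1 · PE0,0: acc=2; fwd→2 fwd↓1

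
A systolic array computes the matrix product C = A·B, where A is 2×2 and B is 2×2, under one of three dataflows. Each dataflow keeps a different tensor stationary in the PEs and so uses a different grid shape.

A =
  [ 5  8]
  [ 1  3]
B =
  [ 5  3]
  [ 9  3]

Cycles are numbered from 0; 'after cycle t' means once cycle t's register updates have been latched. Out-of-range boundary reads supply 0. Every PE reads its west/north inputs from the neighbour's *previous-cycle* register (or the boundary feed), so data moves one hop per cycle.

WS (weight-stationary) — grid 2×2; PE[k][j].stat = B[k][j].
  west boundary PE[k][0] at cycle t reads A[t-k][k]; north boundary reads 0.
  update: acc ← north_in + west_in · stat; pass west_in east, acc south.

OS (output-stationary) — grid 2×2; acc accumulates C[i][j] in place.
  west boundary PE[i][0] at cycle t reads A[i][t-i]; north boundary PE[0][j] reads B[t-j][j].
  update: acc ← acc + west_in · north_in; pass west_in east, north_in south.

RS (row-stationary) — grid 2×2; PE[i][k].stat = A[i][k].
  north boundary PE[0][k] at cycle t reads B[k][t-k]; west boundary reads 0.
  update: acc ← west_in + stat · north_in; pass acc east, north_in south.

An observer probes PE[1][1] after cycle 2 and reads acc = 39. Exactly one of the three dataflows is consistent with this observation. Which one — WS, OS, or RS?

dataflow = WS

— WS: 2×2; PE[1][1] trace:
  0: (1,1).acc=0  regs=<0,0>
  1: (1,1).acc=0  regs=<0,0>
  2: (1,1).acc=39  regs=<8,39>
— OS: 2×2; PE[1][1] trace:
  0: (1,1).acc=0  regs=<0,0>
  1: (1,1).acc=0  regs=<0,0>
  2: (1,1).acc=3  regs=<1,3>
— RS: 2×2; PE[1][1] trace:
  0: (1,1).acc=0  regs=<0,0>
  1: (1,1).acc=0  regs=<0,0>
  2: (1,1).acc=32  regs=<32,9>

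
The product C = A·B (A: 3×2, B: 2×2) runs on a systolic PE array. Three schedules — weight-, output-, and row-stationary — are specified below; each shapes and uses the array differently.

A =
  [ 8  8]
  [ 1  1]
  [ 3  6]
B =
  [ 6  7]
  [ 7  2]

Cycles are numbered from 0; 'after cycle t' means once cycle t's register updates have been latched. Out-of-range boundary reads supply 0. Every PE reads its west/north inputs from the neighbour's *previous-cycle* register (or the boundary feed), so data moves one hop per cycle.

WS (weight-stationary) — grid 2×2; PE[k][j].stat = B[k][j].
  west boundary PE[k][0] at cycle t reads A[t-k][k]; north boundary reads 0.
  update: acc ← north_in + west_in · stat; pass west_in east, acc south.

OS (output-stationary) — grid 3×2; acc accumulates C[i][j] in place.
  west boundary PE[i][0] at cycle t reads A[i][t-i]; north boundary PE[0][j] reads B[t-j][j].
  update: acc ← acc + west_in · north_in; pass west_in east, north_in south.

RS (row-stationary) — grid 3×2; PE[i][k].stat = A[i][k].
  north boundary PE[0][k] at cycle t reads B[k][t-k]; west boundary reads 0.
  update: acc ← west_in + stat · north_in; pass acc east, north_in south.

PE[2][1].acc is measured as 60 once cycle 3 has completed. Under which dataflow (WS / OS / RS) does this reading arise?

dataflow = RS

WS: PE[2][1] is outside its 2×2 grid.
— OS: 3×2; PE[2][1] trace:
  c0 r2c1: 0 / 0 / 0
  c1 r2c1: 0 / 0 / 0
  c2 r2c1: 0 / 0 / 0
  c3 r2c1: 21 / 3 / 7
— RS: 3×2; PE[2][1] trace:
  c0 r2c1: 0 / 0 / 0
  c1 r2c1: 0 / 0 / 0
  c2 r2c1: 0 / 0 / 0
  c3 r2c1: 60 / 60 / 7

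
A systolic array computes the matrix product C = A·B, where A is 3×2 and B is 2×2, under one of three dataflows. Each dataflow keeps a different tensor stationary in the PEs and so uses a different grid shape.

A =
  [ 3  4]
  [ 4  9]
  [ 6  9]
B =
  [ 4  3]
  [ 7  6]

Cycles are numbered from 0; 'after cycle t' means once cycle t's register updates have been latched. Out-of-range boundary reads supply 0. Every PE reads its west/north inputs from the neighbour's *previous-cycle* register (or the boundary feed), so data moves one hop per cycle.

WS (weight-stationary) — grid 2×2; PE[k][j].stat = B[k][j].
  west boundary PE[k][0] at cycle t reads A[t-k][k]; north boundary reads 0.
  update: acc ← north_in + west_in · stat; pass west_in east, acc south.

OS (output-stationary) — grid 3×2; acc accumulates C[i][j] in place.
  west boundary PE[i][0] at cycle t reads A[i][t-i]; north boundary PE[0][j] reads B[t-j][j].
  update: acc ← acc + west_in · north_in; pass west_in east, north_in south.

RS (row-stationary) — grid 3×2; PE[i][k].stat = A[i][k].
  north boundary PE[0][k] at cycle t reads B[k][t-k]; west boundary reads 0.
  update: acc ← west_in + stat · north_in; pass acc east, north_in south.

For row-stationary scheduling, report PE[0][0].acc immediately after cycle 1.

RS (3×2). Following PE[0][0] plus its west/north inputs:
  after 0 — PE[0][0] acc=12, pass-E 12, pass-S 4
  after 1 — PE[0][0] acc=9, pass-E 9, pass-S 3

PE[0][0].acc = 9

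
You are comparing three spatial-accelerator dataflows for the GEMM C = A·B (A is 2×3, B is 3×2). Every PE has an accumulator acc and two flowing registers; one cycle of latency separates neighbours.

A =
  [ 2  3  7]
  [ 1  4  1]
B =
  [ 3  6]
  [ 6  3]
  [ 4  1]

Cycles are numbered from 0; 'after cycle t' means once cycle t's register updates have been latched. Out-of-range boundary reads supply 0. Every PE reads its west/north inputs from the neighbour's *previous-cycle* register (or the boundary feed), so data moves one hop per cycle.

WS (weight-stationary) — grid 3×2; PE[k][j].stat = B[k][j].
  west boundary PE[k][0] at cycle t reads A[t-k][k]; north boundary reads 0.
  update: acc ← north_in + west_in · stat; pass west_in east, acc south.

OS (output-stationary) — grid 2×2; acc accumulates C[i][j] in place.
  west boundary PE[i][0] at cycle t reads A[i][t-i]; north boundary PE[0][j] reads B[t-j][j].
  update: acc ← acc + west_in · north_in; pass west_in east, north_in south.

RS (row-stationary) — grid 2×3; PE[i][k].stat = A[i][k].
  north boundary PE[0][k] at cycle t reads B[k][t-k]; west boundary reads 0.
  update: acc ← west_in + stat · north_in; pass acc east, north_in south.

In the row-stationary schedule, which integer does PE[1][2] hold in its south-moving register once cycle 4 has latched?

register = 1

RS on a 2×3 grid — tracing PE[1][2] and its feeders:
  [0] (0,2) acc=0 (h:0 v:0)
  [0] (1,1) acc=0 (h:0 v:0)
  [0] (1,2) acc=0 (h:0 v:0)
  [1] (0,2) acc=0 (h:0 v:0)
  [1] (1,1) acc=0 (h:0 v:0)
  [1] (1,2) acc=0 (h:0 v:0)
  [2] (0,2) acc=52 (h:52 v:4)
  [2] (1,1) acc=27 (h:27 v:6)
  [2] (1,2) acc=0 (h:0 v:0)
  [3] (0,2) acc=28 (h:28 v:1)
  [3] (1,1) acc=18 (h:18 v:3)
  [3] (1,2) acc=31 (h:31 v:4)
  [4] (0,2) acc=0 (h:0 v:0)
  [4] (1,1) acc=0 (h:0 v:0)
  [4] (1,2) acc=19 (h:19 v:1)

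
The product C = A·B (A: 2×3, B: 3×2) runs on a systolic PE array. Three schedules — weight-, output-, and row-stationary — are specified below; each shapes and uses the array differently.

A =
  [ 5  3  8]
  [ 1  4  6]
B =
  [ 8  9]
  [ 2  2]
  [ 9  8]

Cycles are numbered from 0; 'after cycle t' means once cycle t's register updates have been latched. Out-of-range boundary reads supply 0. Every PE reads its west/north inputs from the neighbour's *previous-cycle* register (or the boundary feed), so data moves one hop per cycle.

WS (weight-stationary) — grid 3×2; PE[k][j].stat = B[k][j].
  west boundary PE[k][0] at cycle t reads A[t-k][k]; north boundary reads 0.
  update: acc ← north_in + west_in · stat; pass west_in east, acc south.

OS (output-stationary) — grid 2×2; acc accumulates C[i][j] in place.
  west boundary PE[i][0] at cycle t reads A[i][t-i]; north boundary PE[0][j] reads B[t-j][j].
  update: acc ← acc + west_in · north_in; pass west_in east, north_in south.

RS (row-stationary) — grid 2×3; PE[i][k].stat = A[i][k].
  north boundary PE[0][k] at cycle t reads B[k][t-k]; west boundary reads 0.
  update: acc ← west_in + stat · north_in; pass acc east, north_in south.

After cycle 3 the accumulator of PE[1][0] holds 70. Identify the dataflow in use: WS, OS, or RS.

Under WS (3×2), PE[1][0]:
  [0] (1,0) acc=0 (h:0 v:0)
  [1] (1,0) acc=46 (h:3 v:46)
  [2] (1,0) acc=16 (h:4 v:16)
  [3] (1,0) acc=0 (h:0 v:0)
Under OS (2×2), PE[1][0]:
  [0] (1,0) acc=0 (h:0 v:0)
  [1] (1,0) acc=8 (h:1 v:8)
  [2] (1,0) acc=16 (h:4 v:2)
  [3] (1,0) acc=70 (h:6 v:9)
Under RS (2×3), PE[1][0]:
  [0] (1,0) acc=0 (h:0 v:0)
  [1] (1,0) acc=8 (h:8 v:8)
  [2] (1,0) acc=9 (h:9 v:9)
  [3] (1,0) acc=0 (h:0 v:0)

dataflow = OS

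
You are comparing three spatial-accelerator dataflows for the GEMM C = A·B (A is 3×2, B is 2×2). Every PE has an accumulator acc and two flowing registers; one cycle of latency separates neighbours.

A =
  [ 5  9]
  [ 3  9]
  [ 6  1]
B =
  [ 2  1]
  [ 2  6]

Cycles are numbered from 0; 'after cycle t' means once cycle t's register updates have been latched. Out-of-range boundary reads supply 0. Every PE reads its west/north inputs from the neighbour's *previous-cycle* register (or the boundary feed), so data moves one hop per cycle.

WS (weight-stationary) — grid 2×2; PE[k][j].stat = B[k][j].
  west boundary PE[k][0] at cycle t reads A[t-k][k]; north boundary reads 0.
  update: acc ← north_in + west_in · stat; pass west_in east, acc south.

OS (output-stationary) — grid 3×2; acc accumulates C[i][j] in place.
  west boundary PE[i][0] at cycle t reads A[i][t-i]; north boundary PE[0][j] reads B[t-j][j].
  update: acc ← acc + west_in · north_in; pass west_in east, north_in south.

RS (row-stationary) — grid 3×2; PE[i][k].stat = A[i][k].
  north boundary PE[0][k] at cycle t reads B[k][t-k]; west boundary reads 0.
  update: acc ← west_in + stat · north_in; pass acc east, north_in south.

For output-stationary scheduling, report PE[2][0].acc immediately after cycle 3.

Tracing OS — 3×2 array, target PE[2][0]:
  @0  [1,0]  acc 0  |  →0  ↓0
  @0  [2,0]  acc 0  |  →0  ↓0
  @1  [1,0]  acc 6  |  →3  ↓2
  @1  [2,0]  acc 0  |  →0  ↓0
  @2  [1,0]  acc 24  |  →9  ↓2
  @2  [2,0]  acc 12  |  →6  ↓2
  @3  [1,0]  acc 24  |  →0  ↓0
  @3  [2,0]  acc 14  |  →1  ↓2

PE[2][0].acc = 14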